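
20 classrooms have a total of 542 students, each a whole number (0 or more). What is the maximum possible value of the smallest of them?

27

If every one of the 20 were at least 28, the total would be at least 20 × 28 = 560 > 542.
Equality holds with 18 values of 27 and 2 values of 28.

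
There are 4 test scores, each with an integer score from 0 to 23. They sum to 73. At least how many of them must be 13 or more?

If only k of them are at least 13, the other 4 − k are at most 12, so the total is at most k·23 + (4 − k)·12.
This must reach 73, so k·23 + (4 − k)·12 ≥ 73, giving k ≥ 3.
Exactly 3 works: 3 values at 23 and 1 at 12 total 81; lower one of the high values by 8 (still ≥ 13) to hit 73.

3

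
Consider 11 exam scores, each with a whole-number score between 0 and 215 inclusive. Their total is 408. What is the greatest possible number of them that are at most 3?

Suppose k of them are at most 3. Those contribute at most 3 each and the rest at most 215 each.
So the total is at most 3k + 215(11 − k) = 2365 − 212k. This must still be ≥ 408, so k ≤ 9.
k = 9 is achieved by 9 values at 3 and 2 at 215, total 457; lower one of the 215's by 49 (still > 3) to reach 408.

9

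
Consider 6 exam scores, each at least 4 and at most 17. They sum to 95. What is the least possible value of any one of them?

Minimizing one value means maximizing the remaining 5.
The other 5 contribute at most 5 × 17 = 85, leaving at least 95 − 85 = 10.
Since 10 ≥ 4, this is achievable: one at 10 and 5 at 17.

10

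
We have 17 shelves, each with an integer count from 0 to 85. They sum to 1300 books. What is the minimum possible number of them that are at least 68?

9

If only k of them are at least 68, the other 17 − k are at most 67, so the total is at most k·85 + (17 − k)·67.
This must reach 1300, so k·85 + (17 − k)·67 ≥ 1300, giving k ≥ 9.
Exactly 9 works: 9 values at 85 and 8 at 67 total 1301; lower one of the high values by 1 (still ≥ 68) to hit 1300.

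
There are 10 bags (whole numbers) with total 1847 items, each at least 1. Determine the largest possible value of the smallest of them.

The average is 1847/10 < 185, so some value is ≤ 184.
Taking 3 copies of 184 and 7 copies of 185 gives exactly 1847, so 184 is attained.

184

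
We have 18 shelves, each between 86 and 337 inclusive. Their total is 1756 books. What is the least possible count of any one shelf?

To make one shelf as small as possible, make the other 17 as large as possible.
The other 17 can take up 17 × 337 = 5729 ≥ 1756 − 86, so one shelf can sit at its floor of 86.
Achievable: one at 86 and the other 17 totalling 1670, which fits since 17 × 86 ≤ 1670 ≤ 17 × 337.

86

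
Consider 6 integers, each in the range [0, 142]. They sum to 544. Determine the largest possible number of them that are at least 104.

If k of the values are ≥ 104, the total is ≥ 104k + 0(6 − k).
Setting 104k + 0(6 − k) ≤ 544 gives 104k ≤ 544, so k ≤ 5.
k = 5 is achieved by 5 values at 104 and 1 at 0, total 520; add 24 to one value (staying below 104) to reach 544.

5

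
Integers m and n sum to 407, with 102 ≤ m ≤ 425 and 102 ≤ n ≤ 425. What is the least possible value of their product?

For a fixed sum, mn is smallest when m and n are as far apart as possible.
At the endpoint m = 102, n = 407 − 102 = 305, so mn = 102 × 305 = 31110.

31110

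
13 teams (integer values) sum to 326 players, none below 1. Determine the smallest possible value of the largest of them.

26

If every one of the 13 were at most 25, the total would be at most 13 × 25 = 325 < 326.
Taking 12 copies of 25 and 1 copy of 26 gives exactly 326, so 26 is attained.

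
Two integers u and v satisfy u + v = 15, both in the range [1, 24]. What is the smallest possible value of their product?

14

uv = u(15 − u) is concave in u, so over [1, 14] it is minimized at an endpoint.
The extreme feasible split is u = 1, v = 14, giving uv = 14.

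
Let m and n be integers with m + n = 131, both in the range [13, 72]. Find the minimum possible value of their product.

Since m + n is fixed, pushing one of them to its bound minimizes the product.
At the endpoint m = 59, n = 131 − 59 = 72, so mn = 59 × 72 = 4248.

4248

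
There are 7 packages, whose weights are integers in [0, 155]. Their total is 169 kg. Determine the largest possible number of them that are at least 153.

With k values at 153 or above and the rest at least 0, the sum is at least 0 + 153k.
Since the sum is 169, we need 153k ≤ 169, i.e. k ≤ 1.
k = 1 is achieved by 1 value at 153 and 6 at 0, total 153; add 16 to one value (staying below 153) to reach 169.

1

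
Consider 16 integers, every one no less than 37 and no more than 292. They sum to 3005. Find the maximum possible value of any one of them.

To make one integer as large as possible, make the other 15 as small as possible.
The other 15 contribute at least 15 × 37 = 555, leaving at most 3005 − 555 = 2450.
But each integer is capped at 292, so the maximum is 292.
Achievable: one at 292 and the other 15 totalling 2713, which fits since 15 × 37 ≤ 2713 ≤ 15 × 292.

292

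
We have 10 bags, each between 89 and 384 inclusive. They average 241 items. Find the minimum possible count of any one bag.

To make one bag as small as possible, make the other 9 as large as possible.
The total is 10 × 241 = 2410.
The other 9 can take up 9 × 384 = 3456 ≥ 2410 − 89, so one bag can sit at its floor of 89.
Achievable: one at 89 and the other 9 totalling 2321, which fits since 9 × 89 ≤ 2321 ≤ 9 × 384.

89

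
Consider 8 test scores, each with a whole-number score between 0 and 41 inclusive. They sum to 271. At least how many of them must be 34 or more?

1

Each value short of 34 is at most 33, costing at least 41 − 33 = 8 against the maximum total of 328.
We can afford to lose at most 328 − 271 = 57, so at most ⌊57/8⌋ = 7 fall short, and at least 1 are ≥ 34.
Exactly 1 works: 1 value at 41 and 7 at 33 total 272; lower one of the high values by 1 (still ≥ 34) to hit 271.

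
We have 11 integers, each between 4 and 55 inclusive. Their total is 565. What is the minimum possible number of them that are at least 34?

Suppose at most 11 − j of them reach 34; then j values are ≤ 33 and the rest ≤ 55.
The total is then ≤ 33·j + 55·(11 − j) = 605 − 22j. For this to be ≥ 565 we need j ≤ 1, so at least 11 − 1 = 10 must reach 34.
Exactly 10 works: 10 values at 55 and 1 at 33 total 583; lower one of the high values by 18 (still ≥ 34) to hit 565.

10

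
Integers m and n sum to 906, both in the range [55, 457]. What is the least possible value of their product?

Since m + n is fixed, pushing one of them to its bound minimizes the product.
The extreme feasible split is m = 449, n = 457, giving mn = 205193.

205193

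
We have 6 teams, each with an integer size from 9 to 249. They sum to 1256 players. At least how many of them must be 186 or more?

Each value short of 186 is at most 185, costing at least 249 − 185 = 64 against the maximum total of 1494.
We can afford to lose at most 1494 − 1256 = 238, so at most ⌊238/64⌋ = 3 fall short, and at least 3 are ≥ 186.
Exactly 3 works: 3 values at 249 and 3 at 185 total 1302; lower one of the high values by 46 (still ≥ 186) to hit 1256.

3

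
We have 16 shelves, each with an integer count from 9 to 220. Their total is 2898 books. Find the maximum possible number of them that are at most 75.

Each value at 75 or below falls at least 220 − 75 = 145 short of the ceiling 220.
The ceiling total is 16 × 220 = 3520, and we need 2898, so at most ⌊(3520 − 2898)/145⌋ = 4 can be that low.
k = 4 is achieved by 4 values at 75 and 12 at 220, total 2940; lower one of the 220's by 42 (still > 75) to reach 2898.

4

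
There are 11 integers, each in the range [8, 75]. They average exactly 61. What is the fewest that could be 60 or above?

The total is 11 × 61 = 671.
Suppose at most 11 − j of them reach 60; then j values are ≤ 59 and the rest ≤ 75.
The total is then ≤ 59·j + 75·(11 − j) = 825 − 16j. For this to be ≥ 671 we need j ≤ 9, so at least 11 − 9 = 2 must reach 60.
Exactly 2 works: 2 values at 75 and 9 at 59 total 681; lower one of the high values by 10 (still ≥ 60) to hit 671.

2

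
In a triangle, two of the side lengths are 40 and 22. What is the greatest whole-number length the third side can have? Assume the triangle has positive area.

The third side must be less than 40 + 22 = 62.
The largest integer below 62 is 61.

61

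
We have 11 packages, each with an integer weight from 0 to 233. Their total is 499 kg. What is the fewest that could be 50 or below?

2

If only k of them are at most 50, the other 11 − k are at least 51, so the total is at least (11 − k)·51 + k·0.
This is ≤ 499, so (11 − k)·51 + 0k ≤ 499, which gives k ≥ 2.
Exactly 2 works: 2 values at 0 and 9 at 51 total 459; raise one of the low values by 40 (still ≤ 50) to hit 499.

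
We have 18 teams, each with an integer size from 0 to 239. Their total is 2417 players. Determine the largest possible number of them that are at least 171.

Suppose k of them are at least 171. Those contribute at least 171 each and the other 18 − k at least 0 each.
So the total is at least 171k + 0(18 − k) = 0 + 171k. This must be ≤ 2417, giving k ≤ 14.
k = 14 is achieved by 14 values at 171 and 4 at 0, total 2394; add 23 to one value (staying below 171) to reach 2417.

14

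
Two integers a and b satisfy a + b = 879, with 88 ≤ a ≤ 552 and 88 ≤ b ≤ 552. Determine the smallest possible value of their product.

Since a + b is fixed, pushing one of them to its bound minimizes the product.
At the endpoint a = 327, b = 879 − 327 = 552, so ab = 327 × 552 = 180504.

180504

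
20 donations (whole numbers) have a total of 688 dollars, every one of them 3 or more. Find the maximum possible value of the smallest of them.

If every one of the 20 were at least 35, the total would be at least 20 × 35 = 700 > 688.
Achievable: 12 of them at 34 and 8 at 35 total 688.

34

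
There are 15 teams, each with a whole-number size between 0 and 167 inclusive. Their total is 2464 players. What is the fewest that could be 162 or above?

If only k of them are at least 162, the other 15 − k are at most 161, so the total is at most k·167 + (15 − k)·161.
This must reach 2464, so k·167 + (15 − k)·161 ≥ 2464, giving k ≥ 9.
Exactly 9 works: 9 values at 167 and 6 at 161 total 2469; lower one of the high values by 5 (still ≥ 162) to hit 2464.

9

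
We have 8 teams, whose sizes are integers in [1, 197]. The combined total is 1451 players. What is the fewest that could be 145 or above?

Each value short of 145 is at most 144, costing at least 197 − 144 = 53 against the maximum total of 1576.
We can afford to lose at most 1576 − 1451 = 125, so at most ⌊125/53⌋ = 2 fall short, and at least 6 are ≥ 145.
Exactly 6 works: 6 values at 197 and 2 at 144 total 1470; lower one of the high values by 19 (still ≥ 145) to hit 1451.

6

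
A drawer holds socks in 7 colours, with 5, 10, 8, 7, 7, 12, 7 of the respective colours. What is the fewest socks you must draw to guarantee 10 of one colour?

In the worst case you take as many as possible of each colour without reaching 10: 5 + 9 + 8 + 7 + 7 + 9 + 7 = 52.
The next one must give 10 of some colour, so 52 + 1 = 53.

53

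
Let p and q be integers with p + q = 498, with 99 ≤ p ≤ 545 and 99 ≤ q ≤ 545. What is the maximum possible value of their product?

With p + q fixed, pq peaks when the two are closest together.
Taking p = 249 and q = 249 (both in [99, 545]) gives pq = 62001.

62001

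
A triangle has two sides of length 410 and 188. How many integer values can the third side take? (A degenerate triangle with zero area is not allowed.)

The triangle inequality gives |410 − 188| < c < 410 + 188, i.e. 222 < c < 598.
So c can be any integer from 223 to 597: 375 values.

375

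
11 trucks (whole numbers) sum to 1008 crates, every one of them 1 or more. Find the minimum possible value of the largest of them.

Some value must be at least ⌈1008/11⌉ = 92, since 11 × 91 = 1001 < 1008.
Achievable: 7 of them at 92 and 4 at 91 total 1008.

92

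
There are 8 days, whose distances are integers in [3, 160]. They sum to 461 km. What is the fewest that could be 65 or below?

2

Let j be the number exceeding 65. Then the total is ≥ 66·j + 3·(8 − j) = 24 + 63j.
So 63j ≤ 437 and j ≤ 6; hence at least 8 − 6 = 2 are ≤ 65.
Exactly 2 works: 2 values at 3 and 6 at 66 total 402; raise one of the low values by 59 (still ≤ 65) to hit 461.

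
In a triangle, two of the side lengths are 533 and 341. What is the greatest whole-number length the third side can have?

The third side must be less than 533 + 341 = 874.
The largest integer below 874 is 873.

873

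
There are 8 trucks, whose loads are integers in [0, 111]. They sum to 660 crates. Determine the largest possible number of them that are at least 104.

If k of the values are ≥ 104, the total is ≥ 104k + 0(8 − k).
Setting 104k + 0(8 − k) ≤ 660 gives 104k ≤ 660, so k ≤ 6.
k = 6 is achieved by 6 values at 104 and 2 at 0, total 624; add 36 to one value (staying below 104) to reach 660.

6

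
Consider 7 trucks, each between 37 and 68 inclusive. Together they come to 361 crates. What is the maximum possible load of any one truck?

Maximizing one value means minimizing the remaining 6.
The other 6 contribute at least 6 × 37 = 222, leaving at most 361 − 222 = 139.
But each truck is capped at 68, so the maximum is 68.
Achievable: one at 68 and the other 6 totalling 293, which fits since 6 × 37 ≤ 293 ≤ 6 × 68.

68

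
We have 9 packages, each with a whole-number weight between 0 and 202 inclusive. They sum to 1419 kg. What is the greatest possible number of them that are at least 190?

7

If k of the values are ≥ 190, the total is ≥ 190k + 0(9 − k).
Setting 190k + 0(9 − k) ≤ 1419 gives 190k ≤ 1419, so k ≤ 7.
k = 7 is achieved by 7 values at 190 and 2 at 0, total 1330; add 89 to one value (staying below 190) to reach 1419.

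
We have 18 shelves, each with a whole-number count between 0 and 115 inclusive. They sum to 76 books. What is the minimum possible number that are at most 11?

12

Let j be the number exceeding 11. Then the total is ≥ 12·j + 0·(18 − j) = 0 + 12j.
So 12j ≤ 76 and j ≤ 6; hence at least 18 − 6 = 12 are ≤ 11.
Exactly 12 works: 12 values at 0 and 6 at 12 total 72; raise one of the low values by 4 (still ≤ 11) to hit 76.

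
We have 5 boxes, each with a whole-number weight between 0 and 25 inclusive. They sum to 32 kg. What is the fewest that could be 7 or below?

Each value above 7 is at least 8, contributing at least 8 − 0 = 8 above the floor 0.
The sum exceeds the floor total 0 by 32, so at most ⌊32/8⌋ = 4 exceed 7, and at least 1 are ≤ 7.
Exactly 1 works: 1 value at 0 and 4 at 8 total 32.

1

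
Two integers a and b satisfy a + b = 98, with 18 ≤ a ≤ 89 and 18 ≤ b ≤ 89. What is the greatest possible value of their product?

For a fixed sum, the product ab is largest when a and b are as close as possible.
Taking a = 49 and b = 49 (both in [18, 89]) gives ab = 2401.

2401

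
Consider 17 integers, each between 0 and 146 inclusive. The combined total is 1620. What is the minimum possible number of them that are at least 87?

Each value short of 87 is at most 86, costing at least 146 − 86 = 60 against the maximum total of 2482.
We can afford to lose at most 2482 − 1620 = 862, so at most ⌊862/60⌋ = 14 fall short, and at least 3 are ≥ 87.
Exactly 3 works: 3 values at 146 and 14 at 86 total 1642; lower one of the high values by 22 (still ≥ 87) to hit 1620.

3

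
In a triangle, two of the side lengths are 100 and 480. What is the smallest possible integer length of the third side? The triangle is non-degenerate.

The third side must exceed |100 − 480| = 380.
The smallest integer above 380 is 381.

381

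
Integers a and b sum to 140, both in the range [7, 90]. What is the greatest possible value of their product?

4900

With a + b fixed, ab peaks when the two are closest together.
Taking a = 70 and b = 70 (both in [7, 90]) gives ab = 4900.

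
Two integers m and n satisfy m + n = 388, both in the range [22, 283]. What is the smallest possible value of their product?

For a fixed sum, mn is smallest when m and n are as far apart as possible.
The extreme feasible split is m = 105, n = 283, giving mn = 29715.

29715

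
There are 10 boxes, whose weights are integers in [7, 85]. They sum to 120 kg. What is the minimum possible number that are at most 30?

Let j be the number exceeding 30. Then the total is ≥ 31·j + 7·(10 − j) = 70 + 24j.
So 24j ≤ 50 and j ≤ 2; hence at least 10 − 2 = 8 are ≤ 30.
Exactly 8 works: 8 values at 7 and 2 at 31 total 118; raise one of the low values by 2 (still ≤ 30) to hit 120.

8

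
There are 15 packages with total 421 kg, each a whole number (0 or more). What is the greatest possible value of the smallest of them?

The average is 421/15 < 29, so some value is ≤ 28.
Achievable: 14 of them at 28 and 1 at 29 total 421.

28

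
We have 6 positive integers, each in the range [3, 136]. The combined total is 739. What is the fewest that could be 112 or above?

3

Each value short of 112 is at most 111, costing at least 136 − 111 = 25 against the maximum total of 816.
We can afford to lose at most 816 − 739 = 77, so at most ⌊77/25⌋ = 3 fall short, and at least 3 are ≥ 112.
Exactly 3 works: 3 values at 136 and 3 at 111 total 741; lower one of the high values by 2 (still ≥ 112) to hit 739.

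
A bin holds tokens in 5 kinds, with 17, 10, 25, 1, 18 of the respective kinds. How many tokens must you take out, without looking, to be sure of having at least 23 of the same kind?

69

In the worst case you take as many as possible of each kind without reaching 23: 17 + 10 + 22 + 1 + 18 = 68.
The next one must give 23 of some kind, so 68 + 1 = 69.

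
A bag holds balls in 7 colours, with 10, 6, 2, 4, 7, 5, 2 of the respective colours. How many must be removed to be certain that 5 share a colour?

25

In the worst case you take as many as possible of each colour without reaching 5: 4 + 4 + 2 + 4 + 4 + 4 + 2 = 24.
The next one must give 5 of some colour, so 24 + 1 = 25.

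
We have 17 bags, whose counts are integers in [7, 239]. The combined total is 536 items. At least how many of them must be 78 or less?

Each value above 78 is at least 79, contributing at least 79 − 7 = 72 above the floor 7.
The sum exceeds the floor total 119 by 417, so at most ⌊417/72⌋ = 5 exceed 78, and at least 12 are ≤ 78.
Exactly 12 works: 12 values at 7 and 5 at 79 total 479; raise one of the low values by 57 (still ≤ 78) to hit 536.

12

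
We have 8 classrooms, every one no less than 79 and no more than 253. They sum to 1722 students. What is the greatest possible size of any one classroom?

Maximizing one value means minimizing the remaining 7.
The other 7 contribute at least 7 × 79 = 553, leaving at most 1722 − 553 = 1169.
But each classroom is capped at 253, so the maximum is 253.
Achievable: one at 253 and the other 7 totalling 1469, which fits since 7 × 79 ≤ 1469 ≤ 7 × 253.

253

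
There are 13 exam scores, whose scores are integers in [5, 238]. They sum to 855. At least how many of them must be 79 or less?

3

Let j be the number exceeding 79. Then the total is ≥ 80·j + 5·(13 − j) = 65 + 75j.
So 75j ≤ 790 and j ≤ 10; hence at least 13 − 10 = 3 are ≤ 79.
Exactly 3 works: 3 values at 5 and 10 at 80 total 815; raise one of the low values by 40 (still ≤ 79) to hit 855.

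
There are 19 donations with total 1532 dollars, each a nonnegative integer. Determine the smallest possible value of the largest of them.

Some value must be at least ⌈1532/19⌉ = 81, since 19 × 80 = 1520 < 1532.
Achievable: 12 of them at 81 and 7 at 80 total 1532.

81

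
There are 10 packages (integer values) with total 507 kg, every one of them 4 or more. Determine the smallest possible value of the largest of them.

51

The 10 values sum to 507, so their maximum is at least ⌈507/10⌉ = 51.
Taking 3 copies of 50 and 7 copies of 51 gives exactly 507, so 51 is attained.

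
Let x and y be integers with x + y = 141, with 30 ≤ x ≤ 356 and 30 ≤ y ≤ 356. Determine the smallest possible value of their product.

xy = x(141 − x) is concave in x, so over [30, 111] it is minimized at an endpoint.
At the endpoint x = 30, y = 141 − 30 = 111, so xy = 30 × 111 = 3330.

3330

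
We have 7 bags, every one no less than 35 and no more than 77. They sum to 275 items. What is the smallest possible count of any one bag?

35

Minimizing one value means maximizing the remaining 6.
The other 6 can take up 6 × 77 = 462 ≥ 275 − 35, so one bag can sit at its floor of 35.
Achievable: one at 35 and the other 6 totalling 240, which fits since 6 × 35 ≤ 240 ≤ 6 × 77.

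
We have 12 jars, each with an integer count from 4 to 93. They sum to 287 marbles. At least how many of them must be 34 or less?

If only k of them are at most 34, the other 12 − k are at least 35, so the total is at least (12 − k)·35 + k·4.
This is ≤ 287, so (12 − k)·35 + 4k ≤ 287, which gives k ≥ 5.
Exactly 5 works: 5 values at 4 and 7 at 35 total 265; raise one of the low values by 22 (still ≤ 34) to hit 287.

5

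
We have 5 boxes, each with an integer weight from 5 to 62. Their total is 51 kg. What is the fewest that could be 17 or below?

3

If only k of them are at most 17, the other 5 − k are at least 18, so the total is at least (5 − k)·18 + k·5.
This is ≤ 51, so (5 − k)·18 + 5k ≤ 51, which gives k ≥ 3.
Exactly 3 works: 3 values at 5 and 2 at 18 total 51.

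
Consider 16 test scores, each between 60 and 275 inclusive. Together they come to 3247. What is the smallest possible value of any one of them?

Minimizing one value means maximizing the remaining 15.
The other 15 can take up 15 × 275 = 4125 ≥ 3247 − 60, so one score can sit at its floor of 60.
Achievable: one at 60 and the other 15 totalling 3187, which fits since 15 × 60 ≤ 3187 ≤ 15 × 275.

60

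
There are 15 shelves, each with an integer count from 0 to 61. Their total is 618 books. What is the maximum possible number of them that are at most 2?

Each value at 2 or below falls at least 61 − 2 = 59 short of the ceiling 61.
The ceiling total is 15 × 61 = 915, and we need 618, so at most ⌊(915 − 618)/59⌋ = 5 can be that low.
k = 5 is achieved by 5 values at 2 and 10 at 61, total 620; lower one of the 61's by 2 (still > 2) to reach 618.

5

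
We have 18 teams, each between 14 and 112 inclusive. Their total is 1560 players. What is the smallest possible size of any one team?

Minimizing one value means maximizing the remaining 17.
The other 17 can take up 17 × 112 = 1904 ≥ 1560 − 14, so one team can sit at its floor of 14.
Achievable: one at 14 and the other 17 totalling 1546, which fits since 17 × 14 ≤ 1546 ≤ 17 × 112.

14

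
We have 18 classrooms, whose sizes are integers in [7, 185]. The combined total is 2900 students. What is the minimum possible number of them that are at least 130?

11

Each value short of 130 is at most 129, costing at least 185 − 129 = 56 against the maximum total of 3330.
We can afford to lose at most 3330 − 2900 = 430, so at most ⌊430/56⌋ = 7 fall short, and at least 11 are ≥ 130.
Exactly 11 works: 11 values at 185 and 7 at 129 total 2938; lower one of the high values by 38 (still ≥ 130) to hit 2900.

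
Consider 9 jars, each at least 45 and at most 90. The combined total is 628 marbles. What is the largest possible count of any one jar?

Maximizing one value means minimizing the remaining 8.
The other 8 contribute at least 8 × 45 = 360, leaving at most 628 − 360 = 268.
But each jar is capped at 90, so the maximum is 90.
Achievable: one at 90 and the other 8 totalling 538, which fits since 8 × 45 ≤ 538 ≤ 8 × 90.

90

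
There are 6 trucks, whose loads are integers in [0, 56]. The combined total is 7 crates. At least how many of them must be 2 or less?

4

Each value above 2 is at least 3, contributing at least 3 − 0 = 3 above the floor 0.
The sum exceeds the floor total 0 by 7, so at most ⌊7/3⌋ = 2 exceed 2, and at least 4 are ≤ 2.
Exactly 4 works: 4 values at 0 and 2 at 3 total 6; raise one of the low values by 1 (still ≤ 2) to hit 7.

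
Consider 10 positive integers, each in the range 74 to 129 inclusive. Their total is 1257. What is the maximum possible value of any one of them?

129

Maximizing one value means minimizing the remaining 9.
The other 9 contribute at least 9 × 74 = 666, leaving at most 1257 − 666 = 591.
But each integer is capped at 129, so the maximum is 129.
Achievable: one at 129 and the other 9 totalling 1128, which fits since 9 × 74 ≤ 1128 ≤ 9 × 129.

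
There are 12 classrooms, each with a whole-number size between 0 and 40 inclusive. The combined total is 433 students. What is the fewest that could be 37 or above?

1

If only k of them are at least 37, the other 12 − k are at most 36, so the total is at most k·40 + (12 − k)·36.
This must reach 433, so k·40 + (12 − k)·36 ≥ 433, giving k ≥ 1.
Exactly 1 works: 1 value at 40 and 11 at 36 total 436; lower one of the high values by 3 (still ≥ 37) to hit 433.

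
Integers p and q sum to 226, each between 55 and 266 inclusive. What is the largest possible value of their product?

12769

For a fixed sum, the product pq is largest when p and q are as close as possible.
Taking p = 113 and q = 113 (both in [55, 266]) gives pq = 12769.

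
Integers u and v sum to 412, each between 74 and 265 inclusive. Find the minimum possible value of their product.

38955

For a fixed sum, uv is smallest when u and v are as far apart as possible.
The extreme feasible split is u = 147, v = 265, giving uv = 38955.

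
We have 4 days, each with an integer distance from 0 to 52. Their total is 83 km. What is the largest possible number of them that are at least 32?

2

Suppose k of them are at least 32. Those contribute at least 32 each and the other 4 − k at least 0 each.
So the total is at least 32k + 0(4 − k) = 0 + 32k. This must be ≤ 83, giving k ≤ 2.
k = 2 is achieved by 2 values at 32 and 2 at 0, total 64; add 19 to one value (staying below 32) to reach 83.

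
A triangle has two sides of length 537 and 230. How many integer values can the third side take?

The triangle inequality gives |537 − 230| < c < 537 + 230, i.e. 307 < c < 767.
So c can be any integer from 308 to 766: 459 values.

459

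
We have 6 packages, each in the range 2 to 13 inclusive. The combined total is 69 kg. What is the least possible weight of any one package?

4

To make one package as small as possible, make the other 5 as large as possible.
The other 5 contribute at most 5 × 13 = 65, leaving at least 69 − 65 = 4.
Since 4 ≥ 2, this is achievable: one at 4 and 5 at 13.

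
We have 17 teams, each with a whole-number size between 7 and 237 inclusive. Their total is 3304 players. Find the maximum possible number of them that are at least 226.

If k of the values are ≥ 226, the total is ≥ 226k + 7(17 − k).
Setting 226k + 7(17 − k) ≤ 3304 gives 219k ≤ 3185, so k ≤ 14.
k = 14 is achieved by 14 values at 226 and 3 at 7, total 3185; add 119 to one value (staying below 226) to reach 3304.

14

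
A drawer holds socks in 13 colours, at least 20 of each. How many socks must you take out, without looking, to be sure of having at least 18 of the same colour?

You could draw 17 of every colour without reaching 18 of any — 221 in all.
One more forces 18 of some colour, so 221 + 1 = 222.

222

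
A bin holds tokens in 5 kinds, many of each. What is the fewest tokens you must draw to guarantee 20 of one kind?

96

You could draw 19 of every kind without reaching 20 of any — 95 in all.
One more forces 20 of some kind, so 95 + 1 = 96.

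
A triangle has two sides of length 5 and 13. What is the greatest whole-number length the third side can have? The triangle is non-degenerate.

The third side must be less than 5 + 13 = 18.
The largest integer below 18 is 17.

17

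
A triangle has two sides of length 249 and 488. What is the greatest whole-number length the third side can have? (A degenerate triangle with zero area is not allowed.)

736

The third side must be less than 249 + 488 = 737.
The largest integer below 737 is 736.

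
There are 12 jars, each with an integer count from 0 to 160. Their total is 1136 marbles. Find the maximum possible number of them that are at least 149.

7

With k values at 149 or above and the rest at least 0, the sum is at least 0 + 149k.
Since the sum is 1136, we need 149k ≤ 1136, i.e. k ≤ 7.
k = 7 is achieved by 7 values at 149 and 5 at 0, total 1043; add 93 to one value (staying below 149) to reach 1136.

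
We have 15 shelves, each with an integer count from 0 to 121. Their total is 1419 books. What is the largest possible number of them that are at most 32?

Each value at 32 or below falls at least 121 − 32 = 89 short of the ceiling 121.
The ceiling total is 15 × 121 = 1815, and we need 1419, so at most ⌊(1815 − 1419)/89⌋ = 4 can be that low.
k = 4 is achieved by 4 values at 32 and 11 at 121, total 1459; lower one of the 121's by 40 (still > 32) to reach 1419.

4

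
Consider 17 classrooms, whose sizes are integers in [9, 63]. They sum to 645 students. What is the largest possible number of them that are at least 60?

Suppose k of them are at least 60. Those contribute at least 60 each and the other 17 − k at least 9 each.
So the total is at least 60k + 9(17 − k) = 153 + 51k. This must be ≤ 645, giving k ≤ 9.
k = 9 is achieved by 9 values at 60 and 8 at 9, total 612; add 33 to one value (staying below 60) to reach 645.

9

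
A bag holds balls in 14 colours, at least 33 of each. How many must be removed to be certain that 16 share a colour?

In the worst case you draw 15 of each of the 14 colours: 14 × 15 = 210.
One more forces 16 of some colour, so 210 + 1 = 211.

211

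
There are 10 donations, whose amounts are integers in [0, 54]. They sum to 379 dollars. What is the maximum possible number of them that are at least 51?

With k values at 51 or above and the rest at least 0, the sum is at least 0 + 51k.
Since the sum is 379, we need 51k ≤ 379, i.e. k ≤ 7.
k = 7 is achieved by 7 values at 51 and 3 at 0, total 357; add 22 to one value (staying below 51) to reach 379.

7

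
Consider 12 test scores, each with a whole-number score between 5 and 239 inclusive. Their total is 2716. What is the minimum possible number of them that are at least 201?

If only k of them are at least 201, the other 12 − k are at most 200, so the total is at most k·239 + (12 − k)·200.
This must reach 2716, so k·239 + (12 − k)·200 ≥ 2716, giving k ≥ 9.
Exactly 9 works: 9 values at 239 and 3 at 200 total 2751; lower one of the high values by 35 (still ≥ 201) to hit 2716.

9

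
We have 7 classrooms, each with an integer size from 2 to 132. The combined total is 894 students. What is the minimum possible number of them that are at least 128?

1

Each value short of 128 is at most 127, costing at least 132 − 127 = 5 against the maximum total of 924.
We can afford to lose at most 924 − 894 = 30, so at most ⌊30/5⌋ = 6 fall short, and at least 1 are ≥ 128.
Exactly 1 works: 1 value at 132 and 6 at 127 total 894.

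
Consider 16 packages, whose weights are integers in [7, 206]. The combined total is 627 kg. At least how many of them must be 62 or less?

7

If only k of them are at most 62, the other 16 − k are at least 63, so the total is at least (16 − k)·63 + k·7.
This is ≤ 627, so (16 − k)·63 + 7k ≤ 627, which gives k ≥ 7.
Exactly 7 works: 7 values at 7 and 9 at 63 total 616; raise one of the low values by 11 (still ≤ 62) to hit 627.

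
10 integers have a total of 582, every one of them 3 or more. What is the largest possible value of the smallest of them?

The 10 values sum to 582, so their minimum is at most ⌊582/10⌋ = 58.
Equality holds with 8 values of 58 and 2 values of 59.

58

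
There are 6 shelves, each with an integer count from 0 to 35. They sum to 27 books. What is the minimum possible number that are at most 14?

Each value above 14 is at least 15, contributing at least 15 − 0 = 15 above the floor 0.
The sum exceeds the floor total 0 by 27, so at most ⌊27/15⌋ = 1 exceed 14, and at least 5 are ≤ 14.
Exactly 5 works: 5 values at 0 and 1 at 15 total 15; raise one of the low values by 12 (still ≤ 14) to hit 27.

5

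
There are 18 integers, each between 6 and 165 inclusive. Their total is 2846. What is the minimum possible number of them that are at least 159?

1

Suppose at most 18 − j of them reach 159; then j values are ≤ 158 and the rest ≤ 165.
The total is then ≤ 158·j + 165·(18 − j) = 2970 − 7j. For this to be ≥ 2846 we need j ≤ 17, so at least 18 − 17 = 1 must reach 159.
Exactly 1 works: 1 value at 165 and 17 at 158 total 2851; lower one of the high values by 5 (still ≥ 159) to hit 2846.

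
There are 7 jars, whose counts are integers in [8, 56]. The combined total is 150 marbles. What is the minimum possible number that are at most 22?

If only k of them are at most 22, the other 7 − k are at least 23, so the total is at least (7 − k)·23 + k·8.
This is ≤ 150, so (7 − k)·23 + 8k ≤ 150, which gives k ≥ 1.
Exactly 1 works: 1 value at 8 and 6 at 23 total 146; raise one of the low values by 4 (still ≤ 22) to hit 150.

1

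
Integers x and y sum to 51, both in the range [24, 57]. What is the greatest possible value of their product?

650

For a fixed sum, the product xy is largest when x and y are as close as possible.
Taking x = 25 and y = 26 (both in [24, 57]) gives xy = 650.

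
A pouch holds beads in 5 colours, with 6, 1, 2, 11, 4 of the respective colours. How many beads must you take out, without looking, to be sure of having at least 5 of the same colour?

16

In the worst case you take as many as possible of each colour without reaching 5: 4 + 1 + 2 + 4 + 4 = 15.
The next one must give 5 of some colour, so 15 + 1 = 16.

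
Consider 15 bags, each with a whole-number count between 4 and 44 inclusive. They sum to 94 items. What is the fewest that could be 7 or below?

7

Each value above 7 is at least 8, contributing at least 8 − 4 = 4 above the floor 4.
The sum exceeds the floor total 60 by 34, so at most ⌊34/4⌋ = 8 exceed 7, and at least 7 are ≤ 7.
Exactly 7 works: 7 values at 4 and 8 at 8 total 92; raise one of the low values by 2 (still ≤ 7) to hit 94.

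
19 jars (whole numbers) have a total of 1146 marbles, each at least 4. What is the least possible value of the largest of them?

61

If every one of the 19 were at most 60, the total would be at most 19 × 60 = 1140 < 1146.
Taking 13 copies of 60 and 6 copies of 61 gives exactly 1146, so 61 is attained.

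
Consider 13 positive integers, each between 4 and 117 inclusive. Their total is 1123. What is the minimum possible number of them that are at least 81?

3

Suppose at most 13 − j of them reach 81; then j values are ≤ 80 and the rest ≤ 117.
The total is then ≤ 80·j + 117·(13 − j) = 1521 − 37j. For this to be ≥ 1123 we need j ≤ 10, so at least 13 − 10 = 3 must reach 81.
Exactly 3 works: 3 values at 117 and 10 at 80 total 1151; lower one of the high values by 28 (still ≥ 81) to hit 1123.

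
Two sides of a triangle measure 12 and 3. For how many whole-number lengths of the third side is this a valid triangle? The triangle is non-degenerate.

5

The triangle inequality gives |12 − 3| < c < 12 + 3, i.e. 9 < c < 15.
So c can be any integer from 10 to 14: 5 values.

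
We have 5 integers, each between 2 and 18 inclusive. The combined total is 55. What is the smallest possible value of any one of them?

Minimizing one value means maximizing the remaining 4.
The other 4 can take up 4 × 18 = 72 ≥ 55 − 2, so one integer can sit at its floor of 2.
Achievable: one at 2 and the other 4 totalling 53, which fits since 4 × 2 ≤ 53 ≤ 4 × 18.

2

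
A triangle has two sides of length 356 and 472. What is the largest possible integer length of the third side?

827

The third side must be less than 356 + 472 = 828.
The largest integer below 828 is 827.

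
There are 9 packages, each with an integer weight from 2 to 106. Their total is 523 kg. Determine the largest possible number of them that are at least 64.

If k of the values are ≥ 64, the total is ≥ 64k + 2(9 − k).
Setting 64k + 2(9 − k) ≤ 523 gives 62k ≤ 505, so k ≤ 8.
k = 8 is achieved by 8 values at 64 and 1 at 2, total 514; add 9 to one value (staying below 64) to reach 523.

8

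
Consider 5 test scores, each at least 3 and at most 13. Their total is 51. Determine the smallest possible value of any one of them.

3

To make one score as small as possible, make the other 4 as large as possible.
The other 4 can take up 4 × 13 = 52 ≥ 51 − 3, so one score can sit at its floor of 3.
Achievable: one at 3 and the other 4 totalling 48, which fits since 4 × 3 ≤ 48 ≤ 4 × 13.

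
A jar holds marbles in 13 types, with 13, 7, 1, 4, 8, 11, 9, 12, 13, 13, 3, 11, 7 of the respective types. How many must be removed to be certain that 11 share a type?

In the worst case you take as many as possible of each type without reaching 11: 10 + 7 + 1 + 4 + 8 + 10 + 9 + 10 + 10 + 10 + 3 + 10 + 7 = 99.
The next one must give 11 of some type, so 99 + 1 = 100.

100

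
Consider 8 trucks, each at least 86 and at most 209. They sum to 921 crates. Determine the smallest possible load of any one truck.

Minimizing one value means maximizing the remaining 7.
The other 7 can take up 7 × 209 = 1463 ≥ 921 − 86, so one truck can sit at its floor of 86.
Achievable: one at 86 and the other 7 totalling 835, which fits since 7 × 86 ≤ 835 ≤ 7 × 209.

86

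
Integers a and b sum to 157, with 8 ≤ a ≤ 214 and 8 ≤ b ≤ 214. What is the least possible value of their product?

Since a + b is fixed, pushing one of them to its bound minimizes the product.
The extreme feasible split is a = 8, b = 149, giving ab = 1192.

1192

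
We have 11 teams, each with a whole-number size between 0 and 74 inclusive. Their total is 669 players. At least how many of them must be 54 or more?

Suppose at most 11 − j of them reach 54; then j values are ≤ 53 and the rest ≤ 74.
The total is then ≤ 53·j + 74·(11 − j) = 814 − 21j. For this to be ≥ 669 we need j ≤ 6, so at least 11 − 6 = 5 must reach 54.
Exactly 5 works: 5 values at 74 and 6 at 53 total 688; lower one of the high values by 19 (still ≥ 54) to hit 669.

5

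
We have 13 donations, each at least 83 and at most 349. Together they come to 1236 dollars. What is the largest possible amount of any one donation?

240

To make one donation as large as possible, make the other 12 as small as possible.
The other 12 contribute at least 12 × 83 = 996, leaving at most 1236 − 996 = 240.
Since 240 ≤ 349, this is achievable: one at 240 and 12 at 83.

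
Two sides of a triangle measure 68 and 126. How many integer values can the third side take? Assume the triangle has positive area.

The triangle inequality gives |68 − 126| < c < 68 + 126, i.e. 58 < c < 194.
So c can be any integer from 59 to 193: 135 values.

135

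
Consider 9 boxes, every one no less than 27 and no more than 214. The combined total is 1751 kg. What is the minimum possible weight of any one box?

Minimizing one value means maximizing the remaining 8.
The other 8 contribute at most 8 × 214 = 1712, leaving at least 1751 − 1712 = 39.
Since 39 ≥ 27, this is achievable: one at 39 and 8 at 214.

39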